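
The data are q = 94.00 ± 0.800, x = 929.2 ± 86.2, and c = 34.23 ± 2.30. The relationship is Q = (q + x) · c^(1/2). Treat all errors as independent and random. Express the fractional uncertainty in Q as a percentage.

9.07%

Let u = q + x = 1023. δu = √(δq² + δx²) = √(0.640 + 7430) = 86.2, so δu/u = 0.0842.
Q is then a monomial in u, c:
δQ/Q = √((δu/u)² + (½·δc/c)²) = √(0.00710 + 0.00113) = 0.0907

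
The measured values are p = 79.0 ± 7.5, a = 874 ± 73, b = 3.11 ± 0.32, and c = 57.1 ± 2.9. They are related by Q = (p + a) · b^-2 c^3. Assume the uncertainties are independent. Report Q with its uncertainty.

(1.83 ± 0.490) × 10^7

Let u = p + a = 953. δu = √(δp² + δa²) = √(56.2 + 5330) = 73.4, so δu/u = 0.0770.
Q is then a monomial in u, b, c:
δQ/Q = √((δu/u)² + (-2·δb/b)² + (3·δc/c)²) = √(0.00593 + 0.0423 + 0.0232) = 0.267
Q = 1.83e+07, so δQ = 0.267 × 1.83e+07 = 4.9e+06.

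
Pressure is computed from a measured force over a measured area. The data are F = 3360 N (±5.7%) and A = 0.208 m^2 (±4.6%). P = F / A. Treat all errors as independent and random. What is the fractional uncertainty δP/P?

0.0732

Relative error in a monomial: (δP/P)² = Σ (nᵢ · δxᵢ/xᵢ)².
  (1·δF/F)² = (1×0.0570)² = 0.00325;  (-1·δA/A)² = (-1×0.0460)² = 0.00212
δP/P = √(0.00536) = 0.0732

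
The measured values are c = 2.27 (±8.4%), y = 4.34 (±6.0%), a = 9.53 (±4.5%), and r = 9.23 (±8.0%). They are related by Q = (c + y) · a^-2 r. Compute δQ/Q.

0.130

Let u = c + y = 6.61. δu = √(δc² + δy²) = √(0.0364 + 0.0678) = 0.323, so δu/u = 0.0488.
Q is then a monomial in u, a, r:
δQ/Q = √((δu/u)² + (-2·δa/a)² + (1·δr/r)²) = √(0.00238 + 0.00810 + 0.00640) = 0.130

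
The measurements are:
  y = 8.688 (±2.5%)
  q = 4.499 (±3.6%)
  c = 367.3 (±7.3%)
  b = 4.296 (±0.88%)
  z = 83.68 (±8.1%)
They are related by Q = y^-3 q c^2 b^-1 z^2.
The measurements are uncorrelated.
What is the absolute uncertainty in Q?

Q is a product of powers, so relative uncertainties combine in quadrature:
  (-3·δy/y)² = (-3×0.0250)² = 0.00563;  (1·δq/q)² = (1×0.0360)² = 0.00130;  (2·δc/c)² = (2×0.0730)² = 0.0213;  (-1·δb/b)² = (-1×0.00880)² = 7.74e-05;  (2·δz/z)² = (2×0.0810)² = 0.0262
δQ/Q = √(0.0546) = 0.234
Q = 1.509e+06, so δQ = 0.234 × 1.509e+06 = 3.52e+05.

3.52e+05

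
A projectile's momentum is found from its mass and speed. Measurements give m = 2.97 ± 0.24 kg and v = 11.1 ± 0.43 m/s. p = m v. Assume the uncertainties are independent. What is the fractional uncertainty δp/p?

p is a product of powers, so relative uncertainties combine in quadrature:
  (1·δm/m)² = (1×0.0808)² = 0.00653;  (1·δv/v)² = (1×0.0387)² = 0.00150
δp/p = √(0.00803) = 0.0896

0.0896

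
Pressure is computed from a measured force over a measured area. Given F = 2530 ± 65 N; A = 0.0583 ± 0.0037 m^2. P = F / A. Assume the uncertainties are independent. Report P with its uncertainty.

Each factor contributes (exponent × relative error)² to (δP/P)²:
  (1·δF/F)² = (1×0.0257)² = 0.000660;  (-1·δA/A)² = (-1×0.0635)² = 0.00403
δP/P = √(0.00469) = 0.0685
P = 43400 Pa, so δP = 0.0685 × 43400 = 2970 Pa.

43400 ± 2970 Pa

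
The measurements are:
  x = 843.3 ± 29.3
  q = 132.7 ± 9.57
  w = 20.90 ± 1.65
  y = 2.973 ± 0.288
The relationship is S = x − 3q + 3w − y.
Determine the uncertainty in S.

Each term contributes (cᵢ δxᵢ)² to (δS)²:
  (δx)² = 858;  (3·δq)² = 824;  (3·δw)² = 24.5;  (δy)² = 0.0829
δS = √(1710) = 41.3

41.3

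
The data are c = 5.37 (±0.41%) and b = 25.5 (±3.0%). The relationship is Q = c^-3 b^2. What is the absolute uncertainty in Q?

Since Q is a product/quotient, work with relative uncertainties:
  (-3·δc/c)² = (-3×0.00410)² = 0.000151;  (2·δb/b)² = (2×0.0300)² = 0.00360
δQ/Q = √(0.00375) = 0.0612
Q = 4.20, so δQ = 0.0612 × 4.20 = 0.257.

0.257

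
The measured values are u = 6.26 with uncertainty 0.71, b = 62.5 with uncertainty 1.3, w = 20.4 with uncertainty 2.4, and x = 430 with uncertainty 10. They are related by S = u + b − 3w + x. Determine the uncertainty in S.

Each term contributes (cᵢ δxᵢ)² to (δS)²:
  (δu)² = 0.504;  (δb)² = 1.69;  (3·δw)² = 51.8;  (δx)² = 100
δS = √(154) = 12.4

12.4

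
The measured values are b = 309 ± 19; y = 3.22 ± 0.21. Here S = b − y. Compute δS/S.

S is a linear combination, so absolute uncertainties add in quadrature:
  (δb)² = 361;  (δy)² = 0.0441
δS = √(361) = 19.0
S = 306, so δS/S = 19.0/306 = 0.0621.

0.0621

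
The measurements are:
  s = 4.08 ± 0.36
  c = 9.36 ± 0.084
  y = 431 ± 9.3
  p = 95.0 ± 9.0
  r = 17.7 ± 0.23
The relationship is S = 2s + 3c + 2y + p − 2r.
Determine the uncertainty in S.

Sums and differences: (δS)² = Σ (cᵢ δxᵢ)².
  (2·δs)² = 0.518;  (3·δc)² = 0.0635;  (2·δy)² = 346;  (δp)² = 81.0;  (2·δr)² = 0.212
δS = √(428) = 20.7

20.7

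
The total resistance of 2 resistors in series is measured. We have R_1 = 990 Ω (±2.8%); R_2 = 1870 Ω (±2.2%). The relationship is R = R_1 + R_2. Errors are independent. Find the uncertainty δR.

Absolute uncertainties add in quadrature for a linear combination:
  (δR_1)² = 768;  (δR_2)² = 1690
δR = √(2460) = 49.6 Ω

49.6 Ω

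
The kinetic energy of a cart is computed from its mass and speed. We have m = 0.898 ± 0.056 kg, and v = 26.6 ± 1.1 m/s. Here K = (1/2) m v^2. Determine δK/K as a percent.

10.4%

Products/powers → add relative errors in quadrature, weighted by exponent:
  (1·δm/m)² = (1×0.0624)² = 0.00389;  (2·δv/v)² = (2×0.0414)² = 0.00684
δK/K = √(0.0107) = 0.104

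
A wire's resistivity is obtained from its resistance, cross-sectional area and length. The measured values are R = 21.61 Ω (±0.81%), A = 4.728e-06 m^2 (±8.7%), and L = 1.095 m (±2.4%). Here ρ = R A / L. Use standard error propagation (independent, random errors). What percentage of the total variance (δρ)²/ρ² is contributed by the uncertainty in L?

7.02%

(δρ/ρ)² = (1·δR/R)² + (1·δA/A)² + (-1·δL/L)²
  R term: (1×0.00810)² = 6.56e-05
  A term: (1×0.0870)² = 0.00757
  L term: (-1×0.0240)² = 0.000576
Total = 0.00821. Share from L = 0.000576/0.00821 = 0.0702.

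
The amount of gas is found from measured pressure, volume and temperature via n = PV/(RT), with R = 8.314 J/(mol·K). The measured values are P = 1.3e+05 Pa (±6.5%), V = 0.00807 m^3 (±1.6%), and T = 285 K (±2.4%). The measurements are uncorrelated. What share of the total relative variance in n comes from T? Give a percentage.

11.4%

(δn/n)² = (1·δP/P)² + (1·δV/V)² + (-1·δT/T)²
  P term: (1×0.0650)² = 0.00423
  V term: (1×0.0160)² = 0.000256
  T term: (-1×0.0240)² = 0.000576
Total = 0.00506. Share from T = 0.000576/0.00506 = 0.114.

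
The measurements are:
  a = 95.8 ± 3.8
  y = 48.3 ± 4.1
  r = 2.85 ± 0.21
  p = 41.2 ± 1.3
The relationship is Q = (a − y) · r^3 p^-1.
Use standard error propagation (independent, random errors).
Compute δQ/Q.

0.252

Let u = a − y = 47.5. δu = √(δa² + δy²) = √(14.4 + 16.8) = 5.59, so δu/u = 0.118.
Q is then a monomial in u, r, p:
δQ/Q = √((δu/u)² + (3·δr/r)² + (-1·δp/p)²) = √(0.0139 + 0.0489 + 0.000996) = 0.252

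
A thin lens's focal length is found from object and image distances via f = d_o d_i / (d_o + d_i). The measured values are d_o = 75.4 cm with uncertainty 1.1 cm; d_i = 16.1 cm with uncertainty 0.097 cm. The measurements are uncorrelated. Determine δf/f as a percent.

∂f/∂d_o = (d_i/(d_o+d_i))² = 0.0310;  ∂f/∂d_i = (d_o/(d_o+d_i))² = 0.679
δf = √((∂f/∂d_o · δd_o)² + (∂f/∂d_i · δd_i)²) = √(0.00116 + 0.00434) = 0.0742 cm
f = 13.3 cm, so δf/f = 0.0742/13.3 = 0.00559.

0.559%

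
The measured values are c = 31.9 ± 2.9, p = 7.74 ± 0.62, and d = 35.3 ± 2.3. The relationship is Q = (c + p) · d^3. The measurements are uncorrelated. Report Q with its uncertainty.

Let u = c + p = 39.6. δu = √(δc² + δp²) = √(8.41 + 0.384) = 2.97, so δu/u = 0.0748.
Q is then a monomial in u, d:
δQ/Q = √((δu/u)² + (3·δd/d)²) = √(0.00560 + 0.0382) = 0.209
Q = 1.74e+06, so δQ = 0.209 × 1.74e+06 = 3.65e+05.

(1.74 ± 0.365) × 10^6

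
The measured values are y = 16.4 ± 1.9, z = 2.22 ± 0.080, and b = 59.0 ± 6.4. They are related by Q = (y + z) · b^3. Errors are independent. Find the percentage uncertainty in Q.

Let u = y + z = 18.6. δu = √(δy² + δz²) = √(3.61 + 0.00640) = 1.90, so δu/u = 0.102.
Q is then a monomial in u, b:
δQ/Q = √((δu/u)² + (3·δb/b)²) = √(0.0104 + 0.106) = 0.341

34.1%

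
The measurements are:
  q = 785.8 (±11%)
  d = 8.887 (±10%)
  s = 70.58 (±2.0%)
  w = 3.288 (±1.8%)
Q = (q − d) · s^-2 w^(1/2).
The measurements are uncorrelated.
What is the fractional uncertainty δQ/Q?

Let u = q − d = 776.9. δu = √(δq² + δd²) = √(7470 + 0.790) = 86.4, so δu/u = 0.111.
Q is then a monomial in u, s, w:
δQ/Q = √((δu/u)² + (-2·δs/s)² + (½·δw/w)²) = √(0.0124 + 0.00160 + 8.1e-05) = 0.119

0.119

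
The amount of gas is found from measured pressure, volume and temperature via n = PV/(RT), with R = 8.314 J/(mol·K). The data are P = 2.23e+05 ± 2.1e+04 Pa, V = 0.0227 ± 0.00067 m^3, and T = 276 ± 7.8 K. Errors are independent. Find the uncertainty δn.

0.226 mol

Relative error in a monomial: (δn/n)² = Σ (nᵢ · δxᵢ/xᵢ)².
  (1·δP/P)² = (1×0.0942)² = 0.00887;  (1·δV/V)² = (1×0.0295)² = 0.000871;  (-1·δT/T)² = (-1×0.0283)² = 0.000799
δn/n = √(0.0105) = 0.103
n = 2.21 mol, so δn = 0.103 × 2.21 = 0.226 mol.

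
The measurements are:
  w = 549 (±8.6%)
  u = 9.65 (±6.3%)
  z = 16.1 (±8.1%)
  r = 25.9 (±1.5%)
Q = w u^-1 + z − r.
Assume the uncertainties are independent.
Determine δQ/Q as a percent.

13.2%

Let p = w·u^-1 = 56.9. δp/p = √((1·δw/w)² + (-1·δu/u)²) = √(0.00740 + 0.00397) = 0.107, so δp = 6.06.
Q = p + z − r: δQ = √(δp² + δz² + δr²) = √(36.8 + 1.70 + 0.151) = 6.22
Q = 47.1, so δQ/Q = 6.22/47.1 = 0.132.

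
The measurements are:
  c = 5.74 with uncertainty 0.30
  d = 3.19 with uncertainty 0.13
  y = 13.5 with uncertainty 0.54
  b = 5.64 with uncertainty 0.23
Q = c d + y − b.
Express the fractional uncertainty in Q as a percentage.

Let p = c·d = 18.3. δp/p = √((1·δc/c)² + (1·δd/d)²) = √(0.00273 + 0.00166) = 0.0663, so δp = 1.21.
Q = p + y − b: δQ = √(δp² + δy² + δb²) = √(1.47 + 0.292 + 0.0529) = 1.35
Q = 26.2, so δQ/Q = 1.35/26.2 = 0.0515.

5.15%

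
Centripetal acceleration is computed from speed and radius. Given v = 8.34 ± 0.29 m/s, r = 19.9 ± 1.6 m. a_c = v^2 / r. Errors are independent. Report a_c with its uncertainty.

3.50 ± 0.372 m/s^2

Products/powers → add relative errors in quadrature, weighted by exponent:
  (2·δv/v)² = (2×0.0348)² = 0.00484;  (-1·δr/r)² = (-1×0.0804)² = 0.00646
δa_c/a_c = √(0.0113) = 0.106
a_c = 3.50 m/s^2, so δa_c = 0.106 × 3.50 = 0.372 m/s^2.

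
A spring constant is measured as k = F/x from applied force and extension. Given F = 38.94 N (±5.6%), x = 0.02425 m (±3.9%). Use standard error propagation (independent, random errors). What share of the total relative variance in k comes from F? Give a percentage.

67.3%

(δk/k)² = (1·δF/F)² + (-1·δx/x)²
  F term: (1×0.0560)² = 0.00314
  x term: (-1×0.0390)² = 0.00152
Total = 0.00466. Share from F = 0.00314/0.00466 = 0.673.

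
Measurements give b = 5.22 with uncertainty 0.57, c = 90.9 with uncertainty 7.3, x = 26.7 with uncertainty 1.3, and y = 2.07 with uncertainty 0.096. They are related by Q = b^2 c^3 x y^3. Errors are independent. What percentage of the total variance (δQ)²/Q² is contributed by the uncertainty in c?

(δQ/Q)² = (2·δb/b)² + (3·δc/c)² + (1·δx/x)² + (3·δy/y)²
  b term: (2×0.109)² = 0.0477
  c term: (3×0.0803)² = 0.0580
  x term: (1×0.0487)² = 0.00237
  y term: (3×0.0464)² = 0.0194
Total = 0.127. Share from c = 0.0580/0.127 = 0.455.

45.5%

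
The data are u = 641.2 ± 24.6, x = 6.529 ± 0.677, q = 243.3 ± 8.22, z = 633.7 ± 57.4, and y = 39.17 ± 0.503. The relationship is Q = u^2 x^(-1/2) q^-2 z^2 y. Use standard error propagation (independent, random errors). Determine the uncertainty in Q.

Relative error in a monomial: (δQ/Q)² = Σ (nᵢ · δxᵢ/xᵢ)².
  (2·δu/u)² = (2×0.0384)² = 0.00589;  (−½·δx/x)² = (-0.5×0.104)² = 0.00269;  (-2·δq/q)² = (-2×0.0338)² = 0.00457;  (2·δz/z)² = (2×0.0906)² = 0.0328;  (1·δy/y)² = (1×0.0128)² = 0.000165
δQ/Q = √(0.0461) = 0.215
Q = 4.276e+07, so δQ = 0.215 × 4.276e+07 = 9.18e+06.

9.18e+06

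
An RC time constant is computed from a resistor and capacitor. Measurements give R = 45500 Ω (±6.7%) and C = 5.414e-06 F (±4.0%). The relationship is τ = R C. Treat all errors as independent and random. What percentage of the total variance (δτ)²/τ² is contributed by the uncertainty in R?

(δτ/τ)² = (1·δR/R)² + (1·δC/C)²
  R term: (1×0.0670)² = 0.00449
  C term: (1×0.0400)² = 0.00160
Total = 0.00609. Share from R = 0.00449/0.00609 = 0.737.

73.7%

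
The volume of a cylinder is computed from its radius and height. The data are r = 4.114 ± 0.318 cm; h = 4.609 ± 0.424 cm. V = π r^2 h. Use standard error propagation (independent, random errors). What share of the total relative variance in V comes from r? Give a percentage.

(δV/V)² = (2·δr/r)² + (1·δh/h)²
  r term: (2×0.0773)² = 0.0239
  h term: (1×0.0920)² = 0.00846
Total = 0.0324. Share from r = 0.0239/0.0324 = 0.738.

73.8%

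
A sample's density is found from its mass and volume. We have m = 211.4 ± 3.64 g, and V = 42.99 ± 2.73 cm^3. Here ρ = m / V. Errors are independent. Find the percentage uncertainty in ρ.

6.58%

Products/powers → add relative errors in quadrature, weighted by exponent:
  (1·δm/m)² = (1×0.0172)² = 0.000296;  (-1·δV/V)² = (-1×0.0635)² = 0.00403
δρ/ρ = √(0.00433) = 0.0658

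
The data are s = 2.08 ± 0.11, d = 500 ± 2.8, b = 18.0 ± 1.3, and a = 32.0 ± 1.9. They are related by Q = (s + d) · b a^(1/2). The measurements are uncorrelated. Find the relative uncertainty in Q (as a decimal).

Let u = s + d = 502. δu = √(δs² + δd²) = √(0.0121 + 7.84) = 2.80, so δu/u = 0.00558.
Q is then a monomial in u, b, a:
δQ/Q = √((δu/u)² + (1·δb/b)² + (½·δa/a)²) = √(3.11e-05 + 0.00522 + 0.000881) = 0.0783

0.0783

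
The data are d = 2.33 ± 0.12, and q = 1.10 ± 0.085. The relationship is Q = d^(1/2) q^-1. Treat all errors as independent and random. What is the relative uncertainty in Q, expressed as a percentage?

For a monomial Q ∝ d^(1/2), q^-1, fractional errors add in quadrature:
  (½·δd/d)² = (0.5×0.0515)² = 0.000663;  (-1·δq/q)² = (-1×0.0773)² = 0.00597
δQ/Q = √(0.00663) = 0.0815

8.15%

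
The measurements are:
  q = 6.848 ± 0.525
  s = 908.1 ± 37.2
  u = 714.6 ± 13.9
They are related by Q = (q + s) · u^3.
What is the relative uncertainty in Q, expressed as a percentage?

Let w = q + s = 914.9. δw = √(δq² + δs²) = √(0.276 + 1380) = 37.2, so δw/w = 0.0407.
Q is then a monomial in w, u:
δQ/Q = √((δw/w)² + (3·δu/u)²) = √(0.00165 + 0.00341) = 0.0711

7.11%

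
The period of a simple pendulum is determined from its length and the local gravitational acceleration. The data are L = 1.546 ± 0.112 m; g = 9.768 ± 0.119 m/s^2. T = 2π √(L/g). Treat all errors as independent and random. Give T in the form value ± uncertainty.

2.500 ± 0.0918 s

Each factor contributes (exponent × relative error)² to (δT/T)²:
  (½·δL/L)² = (0.5×0.0724)² = 0.00131;  (−½·δg/g)² = (-0.5×0.0122)² = 3.71e-05
δT/T = √(0.00135) = 0.0367
T = 2.500 s, so δT = 0.0367 × 2.500 = 0.0918 s.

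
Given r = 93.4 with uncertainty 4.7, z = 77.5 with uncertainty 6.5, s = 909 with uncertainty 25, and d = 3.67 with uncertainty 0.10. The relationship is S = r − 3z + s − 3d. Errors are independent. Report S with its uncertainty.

Sums and differences: (δS)² = Σ (cᵢ δxᵢ)².
  (δr)² = 22.1;  (3·δz)² = 380;  (δs)² = 625;  (3·δd)² = 0.0900
δS = √(1030) = 32.1
S = 759.

759 ± 32.1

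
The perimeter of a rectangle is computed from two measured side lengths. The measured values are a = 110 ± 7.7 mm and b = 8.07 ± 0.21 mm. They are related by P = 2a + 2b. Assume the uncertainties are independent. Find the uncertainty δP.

Absolute uncertainties add in quadrature for a linear combination:
  (2·δa)² = 237;  (2·δb)² = 0.176
δP = √(237) = 15.4 mm

15.4 mm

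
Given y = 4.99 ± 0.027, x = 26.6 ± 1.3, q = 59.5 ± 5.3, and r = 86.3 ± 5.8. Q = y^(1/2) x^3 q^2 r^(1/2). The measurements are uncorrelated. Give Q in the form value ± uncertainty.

For a monomial Q ∝ y^(1/2), x^3, q^2, r^(1/2), fractional errors add in quadrature:
  (½·δy/y)² = (0.5×0.00541)² = 7.32e-06;  (3·δx/x)² = (3×0.0489)² = 0.0215;  (2·δq/q)² = (2×0.0891)² = 0.0317;  (½·δr/r)² = (0.5×0.0672)² = 0.00113
δQ/Q = √(0.0544) = 0.233
Q = 1.38e+09, so δQ = 0.233 × 1.38e+09 = 3.22e+08.

(1.38 ± 0.322) × 10^9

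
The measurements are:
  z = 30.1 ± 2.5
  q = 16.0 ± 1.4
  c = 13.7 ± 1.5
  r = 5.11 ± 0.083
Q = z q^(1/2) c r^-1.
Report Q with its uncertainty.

Relative error in a monomial: (δQ/Q)² = Σ (nᵢ · δxᵢ/xᵢ)².
  (1·δz/z)² = (1×0.0831)² = 0.00690;  (½·δq/q)² = (0.5×0.0875)² = 0.00191;  (1·δc/c)² = (1×0.109)² = 0.0120;  (-1·δr/r)² = (-1×0.0162)² = 0.000264
δQ/Q = √(0.0211) = 0.145
Q = 323, so δQ = 0.145 × 323 = 46.8.

323 ± 46.8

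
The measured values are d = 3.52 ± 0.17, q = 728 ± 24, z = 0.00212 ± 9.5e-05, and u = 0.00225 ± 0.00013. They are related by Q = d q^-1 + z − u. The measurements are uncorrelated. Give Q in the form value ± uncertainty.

0.00471 ± 0.000325

Let p = d·q^-1 = 0.00484. δp/p = √((1·δd/d)² + (-1·δq/q)²) = √(0.00233 + 0.00109) = 0.0585, so δp = 0.000283.
Q = p + z − u: δQ = √(δp² + δz² + δu²) = √(7.99e-08 + 9.03e-09 + 1.69e-08) = 0.000325
Q = 0.00471.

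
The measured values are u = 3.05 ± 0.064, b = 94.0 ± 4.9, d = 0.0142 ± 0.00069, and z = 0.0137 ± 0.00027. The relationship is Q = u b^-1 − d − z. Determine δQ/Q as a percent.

Let p = u·b^-1 = 0.0324. δp/p = √((1·δu/u)² + (-1·δb/b)²) = √(0.000440 + 0.00272) = 0.0562, so δp = 0.00182.
Q = p − d − z: δQ = √(δp² + δd² + δz²) = √(3.32e-06 + 4.76e-07 + 7.29e-08) = 0.00197
Q = 0.00455, so δQ/Q = 0.00197/0.00455 = 0.433.

43.3%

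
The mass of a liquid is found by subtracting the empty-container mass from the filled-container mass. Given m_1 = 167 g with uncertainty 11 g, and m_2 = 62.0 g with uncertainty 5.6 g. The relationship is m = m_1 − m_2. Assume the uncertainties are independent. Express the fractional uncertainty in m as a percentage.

Sums and differences: (δm)² = Σ (cᵢ δxᵢ)².
  (δm_1)² = 121;  (δm_2)² = 31.4
δm = √(152) = 12.3 g
m = 105 g, so δm/m = 12.3/105 = 0.118.

11.8%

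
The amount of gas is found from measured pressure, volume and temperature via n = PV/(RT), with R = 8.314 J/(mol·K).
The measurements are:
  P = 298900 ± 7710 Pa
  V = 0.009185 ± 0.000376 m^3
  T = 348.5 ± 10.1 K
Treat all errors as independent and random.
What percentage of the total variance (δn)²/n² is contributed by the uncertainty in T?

26.4%

(δn/n)² = (1·δP/P)² + (1·δV/V)² + (-1·δT/T)²
  P term: (1×0.0258)² = 0.000665
  V term: (1×0.0409)² = 0.00168
  T term: (-1×0.0290)² = 0.000840
Total = 0.00318. Share from T = 0.000840/0.00318 = 0.264.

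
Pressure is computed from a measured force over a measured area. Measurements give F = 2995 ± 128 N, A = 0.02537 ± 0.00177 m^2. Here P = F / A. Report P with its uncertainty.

118100 ± 9660 Pa

Relative error in a monomial: (δP/P)² = Σ (nᵢ · δxᵢ/xᵢ)².
  (1·δF/F)² = (1×0.0427)² = 0.00183;  (-1·δA/A)² = (-1×0.0698)² = 0.00487
δP/P = √(0.00669) = 0.0818
P = 118100 Pa, so δP = 0.0818 × 118100 = 9660 Pa.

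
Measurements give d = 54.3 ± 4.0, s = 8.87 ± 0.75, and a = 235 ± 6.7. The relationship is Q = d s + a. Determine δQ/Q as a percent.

7.59%

Let p = d·s = 482. δp/p = √((1·δd/d)² + (1·δs/s)²) = √(0.00543 + 0.00715) = 0.112, so δp = 54.0.
Q = p + a: δQ = √(δp² + δa²) = √(2920 + 44.9) = 54.4
Q = 717, so δQ/Q = 54.4/717 = 0.0759.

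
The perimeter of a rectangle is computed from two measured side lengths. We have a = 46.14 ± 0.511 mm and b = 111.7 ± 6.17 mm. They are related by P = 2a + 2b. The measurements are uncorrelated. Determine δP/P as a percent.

3.92%

Absolute uncertainties add in quadrature for a linear combination:
  (2·δa)² = 1.04;  (2·δb)² = 152
δP = √(153) = 12.4 mm
P = 315.7 mm, so δP/P = 12.4/315.7 = 0.0392.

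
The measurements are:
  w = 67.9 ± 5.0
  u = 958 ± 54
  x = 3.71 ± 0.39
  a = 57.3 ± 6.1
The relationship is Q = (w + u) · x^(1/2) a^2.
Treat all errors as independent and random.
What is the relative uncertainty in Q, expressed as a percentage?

Let h = w + u = 1030. δh = √(δw² + δu²) = √(25.0 + 2920) = 54.2, so δh/h = 0.0529.
Q is then a monomial in h, x, a:
δQ/Q = √((δh/h)² + (½·δx/x)² + (2·δa/a)²) = √(0.00279 + 0.00276 + 0.0453) = 0.226

22.6%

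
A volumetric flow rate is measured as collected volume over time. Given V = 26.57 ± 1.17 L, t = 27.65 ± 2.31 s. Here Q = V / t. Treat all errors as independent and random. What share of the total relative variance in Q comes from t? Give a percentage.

78.3%

(δQ/Q)² = (1·δV/V)² + (-1·δt/t)²
  V term: (1×0.0440)² = 0.00194
  t term: (-1×0.0835)² = 0.00698
Total = 0.00892. Share from t = 0.00698/0.00892 = 0.783.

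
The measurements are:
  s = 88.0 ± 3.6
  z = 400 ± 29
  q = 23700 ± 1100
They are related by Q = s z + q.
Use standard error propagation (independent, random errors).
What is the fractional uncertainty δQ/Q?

Let p = s·z = 35200. δp/p = √((1·δs/s)² + (1·δz/z)²) = √(0.00167 + 0.00526) = 0.0832, so δp = 2930.
Q = p + q: δQ = √(δp² + δq²) = √(8.59e+06 + 1.21e+06) = 3130
Q = 58900, so δQ/Q = 3130/58900 = 0.0531.

0.0531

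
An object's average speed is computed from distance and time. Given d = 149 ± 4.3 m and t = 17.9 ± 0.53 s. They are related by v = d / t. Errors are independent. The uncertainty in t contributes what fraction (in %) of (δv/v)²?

51.3%

(δv/v)² = (1·δd/d)² + (-1·δt/t)²
  d term: (1×0.0289)² = 0.000833
  t term: (-1×0.0296)² = 0.000877
Total = 0.00171. Share from t = 0.000877/0.00171 = 0.513.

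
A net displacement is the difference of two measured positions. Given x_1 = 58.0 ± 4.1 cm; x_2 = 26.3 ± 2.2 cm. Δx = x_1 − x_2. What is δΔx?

4.65 cm

Each term contributes (cᵢ δxᵢ)² to (δΔx)²:
  (δx_1)² = 16.8;  (δx_2)² = 4.84
δΔx = √(21.6) = 4.65 cm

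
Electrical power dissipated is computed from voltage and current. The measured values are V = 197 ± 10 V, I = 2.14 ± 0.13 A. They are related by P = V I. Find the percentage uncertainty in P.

Products/powers → add relative errors in quadrature, weighted by exponent:
  (1·δV/V)² = (1×0.0508)² = 0.00258;  (1·δI/I)² = (1×0.0607)² = 0.00369
δP/P = √(0.00627) = 0.0792

7.92%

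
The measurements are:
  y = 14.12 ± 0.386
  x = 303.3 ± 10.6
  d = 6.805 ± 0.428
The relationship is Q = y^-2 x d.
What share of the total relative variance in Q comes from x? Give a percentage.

15.0%

(δQ/Q)² = (-2·δy/y)² + (1·δx/x)² + (1·δd/d)²
  y term: (-2×0.0273)² = 0.00299
  x term: (1×0.0349)² = 0.00122
  d term: (1×0.0629)² = 0.00396
Total = 0.00817. Share from x = 0.00122/0.00817 = 0.150.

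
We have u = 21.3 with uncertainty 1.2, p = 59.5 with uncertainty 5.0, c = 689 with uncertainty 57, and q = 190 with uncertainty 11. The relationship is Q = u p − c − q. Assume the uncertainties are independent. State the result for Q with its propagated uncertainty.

Let w = u·p = 1270. δw/w = √((1·δu/u)² + (1·δp/p)²) = √(0.00317 + 0.00706) = 0.101, so δw = 128.
Q = w − c − q: δQ = √(δw² + δc² + δq²) = √(16400 + 3250 + 121) = 141
Q = 388.

388 ± 141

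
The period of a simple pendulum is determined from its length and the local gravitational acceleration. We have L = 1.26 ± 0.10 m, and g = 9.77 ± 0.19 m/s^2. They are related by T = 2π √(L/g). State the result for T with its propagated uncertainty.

2.26 ± 0.0922 s

Relative error in a monomial: (δT/T)² = Σ (nᵢ · δxᵢ/xᵢ)².
  (½·δL/L)² = (0.5×0.0794)² = 0.00157;  (−½·δg/g)² = (-0.5×0.0194)² = 9.45e-05
δT/T = √(0.00167) = 0.0409
T = 2.26 s, so δT = 0.0409 × 2.26 = 0.0922 s.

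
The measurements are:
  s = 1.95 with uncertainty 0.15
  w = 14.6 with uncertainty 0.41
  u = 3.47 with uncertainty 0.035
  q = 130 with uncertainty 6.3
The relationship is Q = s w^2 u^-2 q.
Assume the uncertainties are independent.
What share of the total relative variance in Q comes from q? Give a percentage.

(δQ/Q)² = (1·δs/s)² + (2·δw/w)² + (-2·δu/u)² + (1·δq/q)²
  s term: (1×0.0769)² = 0.00592
  w term: (2×0.0281)² = 0.00315
  u term: (-2×0.0101)² = 0.000407
  q term: (1×0.0485)² = 0.00235
Total = 0.0118. Share from q = 0.00235/0.0118 = 0.199.

19.9%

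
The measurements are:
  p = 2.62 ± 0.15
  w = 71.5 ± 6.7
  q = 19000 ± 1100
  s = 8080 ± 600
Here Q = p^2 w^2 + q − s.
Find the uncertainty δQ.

Let h = p^2·w^2 = 35100. δh/h = √((2·δp/p)² + (2·δw/w)²) = √(0.0131 + 0.0351) = 0.220, so δh = 7710.
Q = h + q − s: δQ = √(δh² + δq² + δs²) = √(5.94e+07 + 1.21e+06 + 3.6e+05) = 7810

7810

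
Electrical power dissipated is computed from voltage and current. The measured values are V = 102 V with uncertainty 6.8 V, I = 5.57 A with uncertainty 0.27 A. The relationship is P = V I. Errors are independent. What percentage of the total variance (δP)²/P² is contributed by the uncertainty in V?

(δP/P)² = (1·δV/V)² + (1·δI/I)²
  V term: (1×0.0667)² = 0.00444
  I term: (1×0.0485)² = 0.00235
Total = 0.00679. Share from V = 0.00444/0.00679 = 0.654.

65.4%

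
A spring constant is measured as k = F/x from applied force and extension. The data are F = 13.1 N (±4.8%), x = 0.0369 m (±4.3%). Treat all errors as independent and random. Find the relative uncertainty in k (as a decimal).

0.0644

Each factor contributes (exponent × relative error)² to (δk/k)²:
  (1·δF/F)² = (1×0.0480)² = 0.00230;  (-1·δx/x)² = (-1×0.0430)² = 0.00185
δk/k = √(0.00415) = 0.0644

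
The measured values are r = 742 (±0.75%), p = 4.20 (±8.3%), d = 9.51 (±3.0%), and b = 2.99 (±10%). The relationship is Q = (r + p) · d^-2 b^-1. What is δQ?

Let u = r + p = 746. δu = √(δr² + δp²) = √(31.0 + 0.122) = 5.58, so δu/u = 0.00747.
Q is then a monomial in u, d, b:
δQ/Q = √((δu/u)² + (-2·δd/d)² + (-1·δb/b)²) = √(5.58e-05 + 0.00360 + 0.0100) = 0.117
Q = 2.76, so δQ = 0.117 × 2.76 = 0.322.

0.322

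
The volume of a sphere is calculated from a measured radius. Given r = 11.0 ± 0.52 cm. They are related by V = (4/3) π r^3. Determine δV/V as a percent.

14.2%

V is a product of powers, so relative uncertainties combine in quadrature:
  (3·δr/r)² = (3×0.0473)² = 0.0201
δV/V = √(0.0201) = 0.142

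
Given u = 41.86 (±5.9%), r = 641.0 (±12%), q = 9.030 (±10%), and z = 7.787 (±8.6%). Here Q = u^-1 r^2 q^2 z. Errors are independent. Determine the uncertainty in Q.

2.05e+06

Relative error in a monomial: (δQ/Q)² = Σ (nᵢ · δxᵢ/xᵢ)².
  (-1·δu/u)² = (-1×0.0590)² = 0.00348;  (2·δr/r)² = (2×0.120)² = 0.0576;  (2·δq/q)² = (2×0.100)² = 0.0400;  (1·δz/z)² = (1×0.0860)² = 0.00740
δQ/Q = √(0.108) = 0.329
Q = 6.233e+06, so δQ = 0.329 × 6.233e+06 = 2.05e+06.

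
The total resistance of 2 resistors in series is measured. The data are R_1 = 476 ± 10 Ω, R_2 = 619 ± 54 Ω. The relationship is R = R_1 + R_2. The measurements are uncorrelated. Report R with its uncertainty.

R is a linear combination, so absolute uncertainties add in quadrature:
  (δR_1)² = 100;  (δR_2)² = 2920
δR = √(3020) = 54.9 Ω
R = 1100 Ω.

1100 ± 54.9 Ω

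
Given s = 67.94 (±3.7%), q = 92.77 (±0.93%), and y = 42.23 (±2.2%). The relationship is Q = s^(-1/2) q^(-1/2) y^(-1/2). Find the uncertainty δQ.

Since Q is a product/quotient, work with relative uncertainties:
  (−½·δs/s)² = (-0.5×0.0370)² = 0.000342;  (−½·δq/q)² = (-0.5×0.00930)² = 2.16e-05;  (−½·δy/y)² = (-0.5×0.0220)² = 0.000121
δQ/Q = √(0.000485) = 0.0220
Q = 0.001938, so δQ = 0.0220 × 0.001938 = 4.27e-05.

4.27e-05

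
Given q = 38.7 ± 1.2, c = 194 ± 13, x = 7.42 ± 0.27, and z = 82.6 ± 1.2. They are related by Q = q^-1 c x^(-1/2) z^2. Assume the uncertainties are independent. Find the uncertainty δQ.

1020

Each factor contributes (exponent × relative error)² to (δQ/Q)²:
  (-1·δq/q)² = (-1×0.0310)² = 0.000961;  (1·δc/c)² = (1×0.0670)² = 0.00449;  (−½·δx/x)² = (-0.5×0.0364)² = 0.000331;  (2·δz/z)² = (2×0.0145)² = 0.000844
δQ/Q = √(0.00663) = 0.0814
Q = 12600, so δQ = 0.0814 × 12600 = 1020.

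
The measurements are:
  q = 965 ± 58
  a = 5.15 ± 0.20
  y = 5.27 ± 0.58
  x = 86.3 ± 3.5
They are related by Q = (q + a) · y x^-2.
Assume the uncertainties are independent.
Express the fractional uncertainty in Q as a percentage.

Let u = q + a = 970. δu = √(δq² + δa²) = √(3360 + 0.0400) = 58.0, so δu/u = 0.0598.
Q is then a monomial in u, y, x:
δQ/Q = √((δu/u)² + (1·δy/y)² + (-2·δx/x)²) = √(0.00357 + 0.0121 + 0.00658) = 0.149

14.9%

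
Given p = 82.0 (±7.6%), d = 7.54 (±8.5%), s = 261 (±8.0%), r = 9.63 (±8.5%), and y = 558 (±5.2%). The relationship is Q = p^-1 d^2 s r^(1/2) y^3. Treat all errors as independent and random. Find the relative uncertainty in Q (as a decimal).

0.259

Since Q is a product/quotient, work with relative uncertainties:
  (-1·δp/p)² = (-1×0.0760)² = 0.00578;  (2·δd/d)² = (2×0.0850)² = 0.0289;  (1·δs/s)² = (1×0.0800)² = 0.00640;  (½·δr/r)² = (0.5×0.0850)² = 0.00181;  (3·δy/y)² = (3×0.0520)² = 0.0243
δQ/Q = √(0.0672) = 0.259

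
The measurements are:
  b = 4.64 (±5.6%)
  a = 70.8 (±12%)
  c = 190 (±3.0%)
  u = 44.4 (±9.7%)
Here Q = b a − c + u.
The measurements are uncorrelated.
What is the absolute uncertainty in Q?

Let p = b·a = 329. δp/p = √((1·δb/b)² + (1·δa/a)²) = √(0.00314 + 0.0144) = 0.132, so δp = 43.5.
Q = p − c + u: δQ = √(δp² + δc² + δu²) = √(1890 + 32.5 + 18.5) = 44.1

44.1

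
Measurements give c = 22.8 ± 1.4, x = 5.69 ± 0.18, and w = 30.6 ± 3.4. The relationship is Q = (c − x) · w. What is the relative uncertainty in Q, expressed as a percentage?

Let u = c − x = 17.1. δu = √(δc² + δx²) = √(1.96 + 0.0324) = 1.41, so δu/u = 0.0825.
Q is then a monomial in u, w:
δQ/Q = √((δu/u)² + (1·δw/w)²) = √(0.00681 + 0.0123) = 0.138

13.8%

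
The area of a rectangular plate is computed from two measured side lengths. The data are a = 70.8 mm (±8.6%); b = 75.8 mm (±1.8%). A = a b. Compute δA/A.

0.0879

Relative error in a monomial: (δA/A)² = Σ (nᵢ · δxᵢ/xᵢ)².
  (1·δa/a)² = (1×0.0860)² = 0.00740;  (1·δb/b)² = (1×0.0180)² = 0.000324
δA/A = √(0.00772) = 0.0879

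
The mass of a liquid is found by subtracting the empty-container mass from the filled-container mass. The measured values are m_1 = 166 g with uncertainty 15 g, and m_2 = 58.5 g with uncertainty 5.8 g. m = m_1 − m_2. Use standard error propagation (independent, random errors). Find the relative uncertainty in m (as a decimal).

Sums and differences: (δm)² = Σ (cᵢ δxᵢ)².
  (δm_1)² = 225;  (δm_2)² = 33.6
δm = √(259) = 16.1 g
m = 108 g, so δm/m = 16.1/108 = 0.150.

0.150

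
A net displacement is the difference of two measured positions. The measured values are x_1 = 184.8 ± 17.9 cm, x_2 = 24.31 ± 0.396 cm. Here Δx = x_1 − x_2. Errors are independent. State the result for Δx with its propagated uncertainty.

Each term contributes (cᵢ δxᵢ)² to (δΔx)²:
  (δx_1)² = 320;  (δx_2)² = 0.157
δΔx = √(321) = 17.9 cm
Δx = 160.5 cm.

160.5 ± 17.9 cm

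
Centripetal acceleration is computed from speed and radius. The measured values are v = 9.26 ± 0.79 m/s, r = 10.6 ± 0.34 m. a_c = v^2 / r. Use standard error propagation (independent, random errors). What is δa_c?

1.40 m/s^2

For a monomial a_c ∝ v^2, r^-1, fractional errors add in quadrature:
  (2·δv/v)² = (2×0.0853)² = 0.0291;  (-1·δr/r)² = (-1×0.0321)² = 0.00103
δa_c/a_c = √(0.0301) = 0.174
a_c = 8.09 m/s^2, so δa_c = 0.174 × 8.09 = 1.40 m/s^2.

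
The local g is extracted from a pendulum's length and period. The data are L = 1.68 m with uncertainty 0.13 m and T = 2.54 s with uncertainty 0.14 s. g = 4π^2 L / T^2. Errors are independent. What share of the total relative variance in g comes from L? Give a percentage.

33.0%

(δg/g)² = (1·δL/L)² + (-2·δT/T)²
  L term: (1×0.0774)² = 0.00599
  T term: (-2×0.0551)² = 0.0122
Total = 0.0181. Share from L = 0.00599/0.0181 = 0.330.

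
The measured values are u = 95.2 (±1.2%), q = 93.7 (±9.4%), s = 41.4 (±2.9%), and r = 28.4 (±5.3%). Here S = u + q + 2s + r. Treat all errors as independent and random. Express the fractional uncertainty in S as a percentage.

For a sum/difference, combine absolute errors in quadrature:
  (δu)² = 1.31;  (δq)² = 77.6;  (2·δs)² = 5.77;  (δr)² = 2.27
δS = √(86.9) = 9.32
S = 300, so δS/S = 9.32/300 = 0.0311.

3.11%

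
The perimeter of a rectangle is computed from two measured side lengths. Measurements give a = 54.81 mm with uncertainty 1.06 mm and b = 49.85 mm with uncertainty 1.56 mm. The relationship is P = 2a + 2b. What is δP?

3.77 mm

Sums and differences: (δP)² = Σ (cᵢ δxᵢ)².
  (2·δa)² = 4.49;  (2·δb)² = 9.73
δP = √(14.2) = 3.77 mm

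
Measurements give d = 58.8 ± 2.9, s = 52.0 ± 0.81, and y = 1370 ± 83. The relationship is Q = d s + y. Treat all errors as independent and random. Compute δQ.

Let p = d·s = 3060. δp/p = √((1·δd/d)² + (1·δs/s)²) = √(0.00243 + 0.000243) = 0.0517, so δp = 158.
Q = p + y: δQ = √(δp² + δy²) = √(25000 + 6890) = 179

179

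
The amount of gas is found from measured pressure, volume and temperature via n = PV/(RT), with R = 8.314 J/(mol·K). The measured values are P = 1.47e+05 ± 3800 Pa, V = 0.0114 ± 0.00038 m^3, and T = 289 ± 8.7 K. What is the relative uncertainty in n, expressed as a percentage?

Each factor contributes (exponent × relative error)² to (δn/n)²:
  (1·δP/P)² = (1×0.0259)² = 0.000668;  (1·δV/V)² = (1×0.0333)² = 0.00111;  (-1·δT/T)² = (-1×0.0301)² = 0.000906
δn/n = √(0.00269) = 0.0518

5.18%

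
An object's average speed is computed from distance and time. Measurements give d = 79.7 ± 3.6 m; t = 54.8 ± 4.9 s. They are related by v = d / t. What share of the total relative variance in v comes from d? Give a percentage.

20.3%

(δv/v)² = (1·δd/d)² + (-1·δt/t)²
  d term: (1×0.0452)² = 0.00204
  t term: (-1×0.0894)² = 0.00800
Total = 0.0100. Share from d = 0.00204/0.0100 = 0.203.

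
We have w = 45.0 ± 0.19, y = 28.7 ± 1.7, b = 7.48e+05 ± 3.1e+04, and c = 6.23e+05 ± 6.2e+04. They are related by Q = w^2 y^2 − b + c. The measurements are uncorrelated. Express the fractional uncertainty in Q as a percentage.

13.6%

Let p = w^2·y^2 = 1.67e+06. δp/p = √((2·δw/w)² + (2·δy/y)²) = √(7.13e-05 + 0.0140) = 0.119, so δp = 1.98e+05.
Q = p − b + c: δQ = √(δp² + δb² + δc²) = √(3.92e+10 + 9.61e+08 + 3.84e+09) = 2.1e+05
Q = 1.54e+06, so δQ/Q = 2.1e+05/1.54e+06 = 0.136.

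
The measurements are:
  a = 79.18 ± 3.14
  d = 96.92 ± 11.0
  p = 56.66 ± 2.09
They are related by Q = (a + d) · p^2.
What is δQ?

Let u = a + d = 176.1. δu = √(δa² + δd²) = √(9.86 + 121) = 11.4, so δu/u = 0.0650.
Q is then a monomial in u, p:
δQ/Q = √((δu/u)² + (2·δp/p)²) = √(0.00422 + 0.00544) = 0.0983
Q = 565300, so δQ = 0.0983 × 565300 = 55600.

55600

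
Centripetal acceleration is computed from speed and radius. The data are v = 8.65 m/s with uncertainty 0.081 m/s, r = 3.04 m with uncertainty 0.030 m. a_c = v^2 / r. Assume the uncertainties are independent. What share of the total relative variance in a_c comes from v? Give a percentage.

78.3%

(δa_c/a_c)² = (2·δv/v)² + (-1·δr/r)²
  v term: (2×0.00936)² = 0.000351
  r term: (-1×0.00987)² = 9.74e-05
Total = 0.000448. Share from v = 0.000351/0.000448 = 0.783.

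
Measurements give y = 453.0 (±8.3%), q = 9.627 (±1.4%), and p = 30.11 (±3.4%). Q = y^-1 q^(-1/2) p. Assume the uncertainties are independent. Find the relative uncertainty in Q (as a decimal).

Q is a product of powers, so relative uncertainties combine in quadrature:
  (-1·δy/y)² = (-1×0.0830)² = 0.00689;  (−½·δq/q)² = (-0.5×0.0140)² = 4.9e-05;  (1·δp/p)² = (1×0.0340)² = 0.00116
δQ/Q = √(0.00809) = 0.0900

0.0900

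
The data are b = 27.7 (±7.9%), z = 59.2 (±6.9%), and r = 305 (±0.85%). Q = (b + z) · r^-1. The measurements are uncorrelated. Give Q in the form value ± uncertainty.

Let u = b + z = 86.9. δu = √(δb² + δz²) = √(4.79 + 16.7) = 4.63, so δu/u = 0.0533.
Q is then a monomial in u, r:
δQ/Q = √((δu/u)² + (-1·δr/r)²) = √(0.00284 + 7.23e-05) = 0.0540
Q = 0.285, so δQ = 0.0540 × 0.285 = 0.0154.

0.285 ± 0.0154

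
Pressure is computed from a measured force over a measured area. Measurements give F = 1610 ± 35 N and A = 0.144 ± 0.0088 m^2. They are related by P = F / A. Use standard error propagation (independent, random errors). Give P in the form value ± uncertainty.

Products/powers → add relative errors in quadrature, weighted by exponent:
  (1·δF/F)² = (1×0.0217)² = 0.000473;  (-1·δA/A)² = (-1×0.0611)² = 0.00373
δP/P = √(0.00421) = 0.0649
P = 11200 Pa, so δP = 0.0649 × 11200 = 725 Pa.

11200 ± 725 Pa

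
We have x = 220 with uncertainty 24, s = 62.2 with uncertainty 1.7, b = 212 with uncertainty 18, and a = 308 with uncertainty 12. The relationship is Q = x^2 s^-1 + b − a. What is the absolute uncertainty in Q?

172

Let p = x^2·s^-1 = 778. δp/p = √((2·δx/x)² + (-1·δs/s)²) = √(0.0476 + 0.000747) = 0.220, so δp = 171.
Q = p + b − a: δQ = √(δp² + δb² + δa²) = √(29300 + 324 + 144) = 172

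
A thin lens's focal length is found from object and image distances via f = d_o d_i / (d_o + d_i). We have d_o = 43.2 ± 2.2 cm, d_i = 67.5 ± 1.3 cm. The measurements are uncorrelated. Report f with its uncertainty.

26.3 ± 0.842 cm

∂f/∂d_o = (d_i/(d_o+d_i))² = 0.372;  ∂f/∂d_i = (d_o/(d_o+d_i))² = 0.152
δf = √((∂f/∂d_o · δd_o)² + (∂f/∂d_i · δd_i)²) = √(0.669 + 0.0392) = 0.842 cm
f = 26.3 cm.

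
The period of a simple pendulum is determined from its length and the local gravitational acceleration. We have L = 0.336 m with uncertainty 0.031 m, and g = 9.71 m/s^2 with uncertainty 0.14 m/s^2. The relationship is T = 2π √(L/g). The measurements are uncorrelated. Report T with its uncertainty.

1.17 ± 0.0546 s

Relative error in a monomial: (δT/T)² = Σ (nᵢ · δxᵢ/xᵢ)².
  (½·δL/L)² = (0.5×0.0923)² = 0.00213;  (−½·δg/g)² = (-0.5×0.0144)² = 5.2e-05
δT/T = √(0.00218) = 0.0467
T = 1.17 s, so δT = 0.0467 × 1.17 = 0.0546 s.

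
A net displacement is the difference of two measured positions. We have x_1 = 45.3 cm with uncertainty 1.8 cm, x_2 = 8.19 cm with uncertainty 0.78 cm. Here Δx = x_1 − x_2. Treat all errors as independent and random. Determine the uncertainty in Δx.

1.96 cm

Δx is a linear combination, so absolute uncertainties add in quadrature:
  (δx_1)² = 3.24;  (δx_2)² = 0.608
δΔx = √(3.85) = 1.96 cm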